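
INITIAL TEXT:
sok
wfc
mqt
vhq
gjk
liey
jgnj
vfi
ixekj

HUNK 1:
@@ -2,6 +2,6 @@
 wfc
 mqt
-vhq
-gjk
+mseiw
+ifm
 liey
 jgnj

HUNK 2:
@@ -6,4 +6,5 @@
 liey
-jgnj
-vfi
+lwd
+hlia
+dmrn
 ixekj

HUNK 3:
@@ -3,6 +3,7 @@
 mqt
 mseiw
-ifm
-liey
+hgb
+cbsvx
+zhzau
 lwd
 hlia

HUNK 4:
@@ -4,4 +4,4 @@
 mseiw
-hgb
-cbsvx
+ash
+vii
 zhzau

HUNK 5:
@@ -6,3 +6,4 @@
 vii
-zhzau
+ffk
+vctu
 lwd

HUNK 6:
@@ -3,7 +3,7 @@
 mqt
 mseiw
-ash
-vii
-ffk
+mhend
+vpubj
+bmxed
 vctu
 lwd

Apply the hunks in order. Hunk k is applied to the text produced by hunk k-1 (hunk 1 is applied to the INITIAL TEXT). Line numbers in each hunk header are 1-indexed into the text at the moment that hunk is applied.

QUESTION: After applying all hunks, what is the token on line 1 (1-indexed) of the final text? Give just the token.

Answer: sok

Derivation:
Hunk 1: at line 2 remove [vhq,gjk] add [mseiw,ifm] -> 9 lines: sok wfc mqt mseiw ifm liey jgnj vfi ixekj
Hunk 2: at line 6 remove [jgnj,vfi] add [lwd,hlia,dmrn] -> 10 lines: sok wfc mqt mseiw ifm liey lwd hlia dmrn ixekj
Hunk 3: at line 3 remove [ifm,liey] add [hgb,cbsvx,zhzau] -> 11 lines: sok wfc mqt mseiw hgb cbsvx zhzau lwd hlia dmrn ixekj
Hunk 4: at line 4 remove [hgb,cbsvx] add [ash,vii] -> 11 lines: sok wfc mqt mseiw ash vii zhzau lwd hlia dmrn ixekj
Hunk 5: at line 6 remove [zhzau] add [ffk,vctu] -> 12 lines: sok wfc mqt mseiw ash vii ffk vctu lwd hlia dmrn ixekj
Hunk 6: at line 3 remove [ash,vii,ffk] add [mhend,vpubj,bmxed] -> 12 lines: sok wfc mqt mseiw mhend vpubj bmxed vctu lwd hlia dmrn ixekj
Final line 1: sok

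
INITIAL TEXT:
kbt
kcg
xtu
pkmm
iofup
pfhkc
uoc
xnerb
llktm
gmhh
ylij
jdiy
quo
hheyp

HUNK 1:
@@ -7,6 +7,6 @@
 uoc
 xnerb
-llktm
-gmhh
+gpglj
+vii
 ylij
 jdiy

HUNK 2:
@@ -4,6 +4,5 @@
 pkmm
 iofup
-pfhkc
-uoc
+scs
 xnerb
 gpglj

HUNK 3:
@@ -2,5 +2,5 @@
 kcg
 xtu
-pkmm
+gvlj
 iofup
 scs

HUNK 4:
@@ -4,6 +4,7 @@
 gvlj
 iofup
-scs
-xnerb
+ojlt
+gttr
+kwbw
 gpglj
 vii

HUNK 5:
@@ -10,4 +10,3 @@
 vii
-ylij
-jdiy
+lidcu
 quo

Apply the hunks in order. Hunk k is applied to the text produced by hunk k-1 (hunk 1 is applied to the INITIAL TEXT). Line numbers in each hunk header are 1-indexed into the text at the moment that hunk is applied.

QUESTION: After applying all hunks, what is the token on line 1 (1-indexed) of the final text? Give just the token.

Hunk 1: at line 7 remove [llktm,gmhh] add [gpglj,vii] -> 14 lines: kbt kcg xtu pkmm iofup pfhkc uoc xnerb gpglj vii ylij jdiy quo hheyp
Hunk 2: at line 4 remove [pfhkc,uoc] add [scs] -> 13 lines: kbt kcg xtu pkmm iofup scs xnerb gpglj vii ylij jdiy quo hheyp
Hunk 3: at line 2 remove [pkmm] add [gvlj] -> 13 lines: kbt kcg xtu gvlj iofup scs xnerb gpglj vii ylij jdiy quo hheyp
Hunk 4: at line 4 remove [scs,xnerb] add [ojlt,gttr,kwbw] -> 14 lines: kbt kcg xtu gvlj iofup ojlt gttr kwbw gpglj vii ylij jdiy quo hheyp
Hunk 5: at line 10 remove [ylij,jdiy] add [lidcu] -> 13 lines: kbt kcg xtu gvlj iofup ojlt gttr kwbw gpglj vii lidcu quo hheyp
Final line 1: kbt

Answer: kbt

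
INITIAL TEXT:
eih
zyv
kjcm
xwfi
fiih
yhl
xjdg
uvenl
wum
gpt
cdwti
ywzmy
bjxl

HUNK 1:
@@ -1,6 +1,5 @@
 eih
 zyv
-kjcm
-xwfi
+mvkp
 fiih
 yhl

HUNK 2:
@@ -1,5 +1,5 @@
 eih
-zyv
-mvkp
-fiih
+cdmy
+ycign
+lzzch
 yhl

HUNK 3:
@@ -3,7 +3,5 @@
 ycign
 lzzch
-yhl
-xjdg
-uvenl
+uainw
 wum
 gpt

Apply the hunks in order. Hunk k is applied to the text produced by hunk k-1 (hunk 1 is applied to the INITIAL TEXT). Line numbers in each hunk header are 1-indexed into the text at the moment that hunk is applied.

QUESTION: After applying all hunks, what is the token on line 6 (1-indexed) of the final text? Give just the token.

Answer: wum

Derivation:
Hunk 1: at line 1 remove [kjcm,xwfi] add [mvkp] -> 12 lines: eih zyv mvkp fiih yhl xjdg uvenl wum gpt cdwti ywzmy bjxl
Hunk 2: at line 1 remove [zyv,mvkp,fiih] add [cdmy,ycign,lzzch] -> 12 lines: eih cdmy ycign lzzch yhl xjdg uvenl wum gpt cdwti ywzmy bjxl
Hunk 3: at line 3 remove [yhl,xjdg,uvenl] add [uainw] -> 10 lines: eih cdmy ycign lzzch uainw wum gpt cdwti ywzmy bjxl
Final line 6: wum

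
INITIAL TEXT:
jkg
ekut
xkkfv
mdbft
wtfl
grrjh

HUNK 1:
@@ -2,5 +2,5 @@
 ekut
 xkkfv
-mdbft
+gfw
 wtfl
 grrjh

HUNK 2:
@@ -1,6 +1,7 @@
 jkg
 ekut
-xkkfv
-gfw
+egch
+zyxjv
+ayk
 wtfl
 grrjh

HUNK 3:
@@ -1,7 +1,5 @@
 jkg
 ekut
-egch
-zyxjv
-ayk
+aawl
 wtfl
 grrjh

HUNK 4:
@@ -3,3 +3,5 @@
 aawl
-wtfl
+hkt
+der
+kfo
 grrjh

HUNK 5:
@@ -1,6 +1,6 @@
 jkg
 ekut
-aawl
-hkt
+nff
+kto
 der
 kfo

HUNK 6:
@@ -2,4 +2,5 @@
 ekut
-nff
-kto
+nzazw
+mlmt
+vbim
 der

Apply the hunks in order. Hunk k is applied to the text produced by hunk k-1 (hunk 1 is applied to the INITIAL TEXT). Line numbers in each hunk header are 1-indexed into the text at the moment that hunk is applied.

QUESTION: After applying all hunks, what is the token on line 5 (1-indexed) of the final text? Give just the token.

Hunk 1: at line 2 remove [mdbft] add [gfw] -> 6 lines: jkg ekut xkkfv gfw wtfl grrjh
Hunk 2: at line 1 remove [xkkfv,gfw] add [egch,zyxjv,ayk] -> 7 lines: jkg ekut egch zyxjv ayk wtfl grrjh
Hunk 3: at line 1 remove [egch,zyxjv,ayk] add [aawl] -> 5 lines: jkg ekut aawl wtfl grrjh
Hunk 4: at line 3 remove [wtfl] add [hkt,der,kfo] -> 7 lines: jkg ekut aawl hkt der kfo grrjh
Hunk 5: at line 1 remove [aawl,hkt] add [nff,kto] -> 7 lines: jkg ekut nff kto der kfo grrjh
Hunk 6: at line 2 remove [nff,kto] add [nzazw,mlmt,vbim] -> 8 lines: jkg ekut nzazw mlmt vbim der kfo grrjh
Final line 5: vbim

Answer: vbim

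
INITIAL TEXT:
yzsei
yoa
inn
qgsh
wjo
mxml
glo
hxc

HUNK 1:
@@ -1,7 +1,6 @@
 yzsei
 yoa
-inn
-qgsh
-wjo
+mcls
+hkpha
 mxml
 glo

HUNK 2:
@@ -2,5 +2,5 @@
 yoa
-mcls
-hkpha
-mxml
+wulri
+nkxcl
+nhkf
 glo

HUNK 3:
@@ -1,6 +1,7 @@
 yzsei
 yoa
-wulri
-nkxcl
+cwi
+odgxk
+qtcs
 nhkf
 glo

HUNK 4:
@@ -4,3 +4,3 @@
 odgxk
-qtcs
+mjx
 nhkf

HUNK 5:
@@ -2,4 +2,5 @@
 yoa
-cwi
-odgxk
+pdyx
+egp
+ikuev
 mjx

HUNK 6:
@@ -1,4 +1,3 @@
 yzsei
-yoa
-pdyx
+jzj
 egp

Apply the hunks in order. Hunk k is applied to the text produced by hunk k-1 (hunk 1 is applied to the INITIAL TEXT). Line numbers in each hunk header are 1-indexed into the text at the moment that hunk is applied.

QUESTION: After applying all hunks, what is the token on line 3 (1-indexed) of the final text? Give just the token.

Hunk 1: at line 1 remove [inn,qgsh,wjo] add [mcls,hkpha] -> 7 lines: yzsei yoa mcls hkpha mxml glo hxc
Hunk 2: at line 2 remove [mcls,hkpha,mxml] add [wulri,nkxcl,nhkf] -> 7 lines: yzsei yoa wulri nkxcl nhkf glo hxc
Hunk 3: at line 1 remove [wulri,nkxcl] add [cwi,odgxk,qtcs] -> 8 lines: yzsei yoa cwi odgxk qtcs nhkf glo hxc
Hunk 4: at line 4 remove [qtcs] add [mjx] -> 8 lines: yzsei yoa cwi odgxk mjx nhkf glo hxc
Hunk 5: at line 2 remove [cwi,odgxk] add [pdyx,egp,ikuev] -> 9 lines: yzsei yoa pdyx egp ikuev mjx nhkf glo hxc
Hunk 6: at line 1 remove [yoa,pdyx] add [jzj] -> 8 lines: yzsei jzj egp ikuev mjx nhkf glo hxc
Final line 3: egp

Answer: egp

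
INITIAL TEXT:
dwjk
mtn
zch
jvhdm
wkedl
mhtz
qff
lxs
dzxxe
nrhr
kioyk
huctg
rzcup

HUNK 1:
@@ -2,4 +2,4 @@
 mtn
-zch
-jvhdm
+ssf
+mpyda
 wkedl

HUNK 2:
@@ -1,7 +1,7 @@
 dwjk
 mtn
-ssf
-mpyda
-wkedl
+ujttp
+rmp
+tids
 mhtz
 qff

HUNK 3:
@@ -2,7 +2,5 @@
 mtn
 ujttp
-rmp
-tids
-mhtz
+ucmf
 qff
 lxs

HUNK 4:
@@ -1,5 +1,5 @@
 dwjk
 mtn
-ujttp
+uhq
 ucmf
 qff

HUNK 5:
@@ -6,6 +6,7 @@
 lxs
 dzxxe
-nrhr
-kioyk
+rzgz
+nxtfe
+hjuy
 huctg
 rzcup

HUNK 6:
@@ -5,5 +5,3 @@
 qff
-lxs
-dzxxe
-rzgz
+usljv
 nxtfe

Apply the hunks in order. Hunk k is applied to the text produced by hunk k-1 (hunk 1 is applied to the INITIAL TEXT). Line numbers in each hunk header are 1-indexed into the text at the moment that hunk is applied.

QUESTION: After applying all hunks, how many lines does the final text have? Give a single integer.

Hunk 1: at line 2 remove [zch,jvhdm] add [ssf,mpyda] -> 13 lines: dwjk mtn ssf mpyda wkedl mhtz qff lxs dzxxe nrhr kioyk huctg rzcup
Hunk 2: at line 1 remove [ssf,mpyda,wkedl] add [ujttp,rmp,tids] -> 13 lines: dwjk mtn ujttp rmp tids mhtz qff lxs dzxxe nrhr kioyk huctg rzcup
Hunk 3: at line 2 remove [rmp,tids,mhtz] add [ucmf] -> 11 lines: dwjk mtn ujttp ucmf qff lxs dzxxe nrhr kioyk huctg rzcup
Hunk 4: at line 1 remove [ujttp] add [uhq] -> 11 lines: dwjk mtn uhq ucmf qff lxs dzxxe nrhr kioyk huctg rzcup
Hunk 5: at line 6 remove [nrhr,kioyk] add [rzgz,nxtfe,hjuy] -> 12 lines: dwjk mtn uhq ucmf qff lxs dzxxe rzgz nxtfe hjuy huctg rzcup
Hunk 6: at line 5 remove [lxs,dzxxe,rzgz] add [usljv] -> 10 lines: dwjk mtn uhq ucmf qff usljv nxtfe hjuy huctg rzcup
Final line count: 10

Answer: 10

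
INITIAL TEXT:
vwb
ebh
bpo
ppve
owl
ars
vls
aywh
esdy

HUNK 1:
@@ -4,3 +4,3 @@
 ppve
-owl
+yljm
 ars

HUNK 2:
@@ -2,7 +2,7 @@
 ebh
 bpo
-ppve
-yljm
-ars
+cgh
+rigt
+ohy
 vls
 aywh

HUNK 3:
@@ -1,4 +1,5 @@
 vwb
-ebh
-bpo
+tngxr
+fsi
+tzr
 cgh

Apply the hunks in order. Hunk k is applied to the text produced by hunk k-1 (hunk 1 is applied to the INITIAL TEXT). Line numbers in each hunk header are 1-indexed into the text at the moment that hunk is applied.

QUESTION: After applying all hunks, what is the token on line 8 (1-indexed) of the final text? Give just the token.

Hunk 1: at line 4 remove [owl] add [yljm] -> 9 lines: vwb ebh bpo ppve yljm ars vls aywh esdy
Hunk 2: at line 2 remove [ppve,yljm,ars] add [cgh,rigt,ohy] -> 9 lines: vwb ebh bpo cgh rigt ohy vls aywh esdy
Hunk 3: at line 1 remove [ebh,bpo] add [tngxr,fsi,tzr] -> 10 lines: vwb tngxr fsi tzr cgh rigt ohy vls aywh esdy
Final line 8: vls

Answer: vls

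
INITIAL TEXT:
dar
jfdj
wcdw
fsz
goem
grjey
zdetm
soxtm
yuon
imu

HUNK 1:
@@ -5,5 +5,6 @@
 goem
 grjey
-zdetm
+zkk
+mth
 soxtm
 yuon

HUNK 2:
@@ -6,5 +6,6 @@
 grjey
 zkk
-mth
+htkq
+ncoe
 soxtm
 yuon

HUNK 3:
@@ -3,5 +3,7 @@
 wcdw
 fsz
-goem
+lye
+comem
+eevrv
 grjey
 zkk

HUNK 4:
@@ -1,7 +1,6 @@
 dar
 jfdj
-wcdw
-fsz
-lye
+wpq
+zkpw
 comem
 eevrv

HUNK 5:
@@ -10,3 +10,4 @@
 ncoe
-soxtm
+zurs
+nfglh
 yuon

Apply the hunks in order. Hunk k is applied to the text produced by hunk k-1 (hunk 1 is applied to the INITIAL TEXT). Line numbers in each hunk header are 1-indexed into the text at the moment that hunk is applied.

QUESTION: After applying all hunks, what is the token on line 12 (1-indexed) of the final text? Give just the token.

Answer: nfglh

Derivation:
Hunk 1: at line 5 remove [zdetm] add [zkk,mth] -> 11 lines: dar jfdj wcdw fsz goem grjey zkk mth soxtm yuon imu
Hunk 2: at line 6 remove [mth] add [htkq,ncoe] -> 12 lines: dar jfdj wcdw fsz goem grjey zkk htkq ncoe soxtm yuon imu
Hunk 3: at line 3 remove [goem] add [lye,comem,eevrv] -> 14 lines: dar jfdj wcdw fsz lye comem eevrv grjey zkk htkq ncoe soxtm yuon imu
Hunk 4: at line 1 remove [wcdw,fsz,lye] add [wpq,zkpw] -> 13 lines: dar jfdj wpq zkpw comem eevrv grjey zkk htkq ncoe soxtm yuon imu
Hunk 5: at line 10 remove [soxtm] add [zurs,nfglh] -> 14 lines: dar jfdj wpq zkpw comem eevrv grjey zkk htkq ncoe zurs nfglh yuon imu
Final line 12: nfglh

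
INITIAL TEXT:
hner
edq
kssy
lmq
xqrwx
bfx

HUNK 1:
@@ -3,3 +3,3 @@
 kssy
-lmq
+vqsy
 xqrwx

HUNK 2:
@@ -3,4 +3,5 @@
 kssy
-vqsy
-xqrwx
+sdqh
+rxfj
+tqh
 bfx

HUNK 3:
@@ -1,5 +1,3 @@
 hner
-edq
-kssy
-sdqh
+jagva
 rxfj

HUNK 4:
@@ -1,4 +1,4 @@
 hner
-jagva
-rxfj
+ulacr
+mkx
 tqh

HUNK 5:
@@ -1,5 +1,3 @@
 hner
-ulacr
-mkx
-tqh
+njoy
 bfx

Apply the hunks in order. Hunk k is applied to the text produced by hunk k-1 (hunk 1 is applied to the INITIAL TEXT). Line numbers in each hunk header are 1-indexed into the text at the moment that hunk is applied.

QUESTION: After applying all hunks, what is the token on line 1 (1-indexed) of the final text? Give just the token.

Hunk 1: at line 3 remove [lmq] add [vqsy] -> 6 lines: hner edq kssy vqsy xqrwx bfx
Hunk 2: at line 3 remove [vqsy,xqrwx] add [sdqh,rxfj,tqh] -> 7 lines: hner edq kssy sdqh rxfj tqh bfx
Hunk 3: at line 1 remove [edq,kssy,sdqh] add [jagva] -> 5 lines: hner jagva rxfj tqh bfx
Hunk 4: at line 1 remove [jagva,rxfj] add [ulacr,mkx] -> 5 lines: hner ulacr mkx tqh bfx
Hunk 5: at line 1 remove [ulacr,mkx,tqh] add [njoy] -> 3 lines: hner njoy bfx
Final line 1: hner

Answer: hner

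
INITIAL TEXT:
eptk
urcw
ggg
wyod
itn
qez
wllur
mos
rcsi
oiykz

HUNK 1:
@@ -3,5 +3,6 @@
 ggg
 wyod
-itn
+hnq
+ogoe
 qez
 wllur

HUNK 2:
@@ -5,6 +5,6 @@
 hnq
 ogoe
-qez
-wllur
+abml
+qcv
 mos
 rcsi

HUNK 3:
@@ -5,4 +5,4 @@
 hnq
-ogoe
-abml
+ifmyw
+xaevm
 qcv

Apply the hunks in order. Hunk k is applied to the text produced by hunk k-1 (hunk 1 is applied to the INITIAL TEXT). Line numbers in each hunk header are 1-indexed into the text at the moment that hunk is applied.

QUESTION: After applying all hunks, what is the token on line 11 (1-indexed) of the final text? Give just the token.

Answer: oiykz

Derivation:
Hunk 1: at line 3 remove [itn] add [hnq,ogoe] -> 11 lines: eptk urcw ggg wyod hnq ogoe qez wllur mos rcsi oiykz
Hunk 2: at line 5 remove [qez,wllur] add [abml,qcv] -> 11 lines: eptk urcw ggg wyod hnq ogoe abml qcv mos rcsi oiykz
Hunk 3: at line 5 remove [ogoe,abml] add [ifmyw,xaevm] -> 11 lines: eptk urcw ggg wyod hnq ifmyw xaevm qcv mos rcsi oiykz
Final line 11: oiykz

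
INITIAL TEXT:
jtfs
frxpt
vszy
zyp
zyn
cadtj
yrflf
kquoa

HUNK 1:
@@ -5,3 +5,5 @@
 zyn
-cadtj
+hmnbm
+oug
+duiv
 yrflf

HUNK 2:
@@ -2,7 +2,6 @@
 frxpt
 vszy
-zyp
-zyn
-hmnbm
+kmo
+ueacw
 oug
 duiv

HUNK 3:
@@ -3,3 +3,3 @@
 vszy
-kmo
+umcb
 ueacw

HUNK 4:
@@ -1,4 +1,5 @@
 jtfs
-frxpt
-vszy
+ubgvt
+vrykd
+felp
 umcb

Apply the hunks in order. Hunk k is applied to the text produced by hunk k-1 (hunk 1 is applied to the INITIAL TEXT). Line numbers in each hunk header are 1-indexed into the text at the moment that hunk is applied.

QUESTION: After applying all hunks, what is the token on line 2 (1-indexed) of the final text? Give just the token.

Answer: ubgvt

Derivation:
Hunk 1: at line 5 remove [cadtj] add [hmnbm,oug,duiv] -> 10 lines: jtfs frxpt vszy zyp zyn hmnbm oug duiv yrflf kquoa
Hunk 2: at line 2 remove [zyp,zyn,hmnbm] add [kmo,ueacw] -> 9 lines: jtfs frxpt vszy kmo ueacw oug duiv yrflf kquoa
Hunk 3: at line 3 remove [kmo] add [umcb] -> 9 lines: jtfs frxpt vszy umcb ueacw oug duiv yrflf kquoa
Hunk 4: at line 1 remove [frxpt,vszy] add [ubgvt,vrykd,felp] -> 10 lines: jtfs ubgvt vrykd felp umcb ueacw oug duiv yrflf kquoa
Final line 2: ubgvt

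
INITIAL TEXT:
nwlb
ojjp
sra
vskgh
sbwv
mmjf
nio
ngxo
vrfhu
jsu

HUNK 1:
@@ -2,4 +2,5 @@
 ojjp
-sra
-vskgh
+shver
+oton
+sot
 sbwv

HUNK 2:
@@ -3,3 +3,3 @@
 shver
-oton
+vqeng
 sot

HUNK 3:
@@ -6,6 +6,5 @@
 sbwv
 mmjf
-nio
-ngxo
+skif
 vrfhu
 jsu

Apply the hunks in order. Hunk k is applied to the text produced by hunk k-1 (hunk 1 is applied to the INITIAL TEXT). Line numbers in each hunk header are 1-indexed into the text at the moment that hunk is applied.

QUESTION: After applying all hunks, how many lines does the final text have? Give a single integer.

Answer: 10

Derivation:
Hunk 1: at line 2 remove [sra,vskgh] add [shver,oton,sot] -> 11 lines: nwlb ojjp shver oton sot sbwv mmjf nio ngxo vrfhu jsu
Hunk 2: at line 3 remove [oton] add [vqeng] -> 11 lines: nwlb ojjp shver vqeng sot sbwv mmjf nio ngxo vrfhu jsu
Hunk 3: at line 6 remove [nio,ngxo] add [skif] -> 10 lines: nwlb ojjp shver vqeng sot sbwv mmjf skif vrfhu jsu
Final line count: 10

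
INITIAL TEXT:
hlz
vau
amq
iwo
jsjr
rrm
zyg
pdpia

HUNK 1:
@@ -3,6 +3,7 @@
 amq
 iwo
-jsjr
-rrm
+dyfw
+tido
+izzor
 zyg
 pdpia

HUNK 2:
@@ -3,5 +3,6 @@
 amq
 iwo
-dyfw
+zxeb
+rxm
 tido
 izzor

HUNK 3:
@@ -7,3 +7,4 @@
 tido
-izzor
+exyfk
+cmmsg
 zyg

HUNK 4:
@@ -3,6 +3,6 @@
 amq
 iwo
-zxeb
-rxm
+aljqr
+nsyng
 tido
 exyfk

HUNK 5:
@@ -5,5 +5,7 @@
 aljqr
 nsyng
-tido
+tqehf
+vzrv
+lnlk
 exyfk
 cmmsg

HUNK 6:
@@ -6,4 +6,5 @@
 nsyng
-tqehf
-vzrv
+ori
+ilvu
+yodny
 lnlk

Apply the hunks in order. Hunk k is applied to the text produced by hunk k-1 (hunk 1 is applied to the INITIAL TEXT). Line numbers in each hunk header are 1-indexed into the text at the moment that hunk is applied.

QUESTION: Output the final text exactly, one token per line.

Answer: hlz
vau
amq
iwo
aljqr
nsyng
ori
ilvu
yodny
lnlk
exyfk
cmmsg
zyg
pdpia

Derivation:
Hunk 1: at line 3 remove [jsjr,rrm] add [dyfw,tido,izzor] -> 9 lines: hlz vau amq iwo dyfw tido izzor zyg pdpia
Hunk 2: at line 3 remove [dyfw] add [zxeb,rxm] -> 10 lines: hlz vau amq iwo zxeb rxm tido izzor zyg pdpia
Hunk 3: at line 7 remove [izzor] add [exyfk,cmmsg] -> 11 lines: hlz vau amq iwo zxeb rxm tido exyfk cmmsg zyg pdpia
Hunk 4: at line 3 remove [zxeb,rxm] add [aljqr,nsyng] -> 11 lines: hlz vau amq iwo aljqr nsyng tido exyfk cmmsg zyg pdpia
Hunk 5: at line 5 remove [tido] add [tqehf,vzrv,lnlk] -> 13 lines: hlz vau amq iwo aljqr nsyng tqehf vzrv lnlk exyfk cmmsg zyg pdpia
Hunk 6: at line 6 remove [tqehf,vzrv] add [ori,ilvu,yodny] -> 14 lines: hlz vau amq iwo aljqr nsyng ori ilvu yodny lnlk exyfk cmmsg zyg pdpia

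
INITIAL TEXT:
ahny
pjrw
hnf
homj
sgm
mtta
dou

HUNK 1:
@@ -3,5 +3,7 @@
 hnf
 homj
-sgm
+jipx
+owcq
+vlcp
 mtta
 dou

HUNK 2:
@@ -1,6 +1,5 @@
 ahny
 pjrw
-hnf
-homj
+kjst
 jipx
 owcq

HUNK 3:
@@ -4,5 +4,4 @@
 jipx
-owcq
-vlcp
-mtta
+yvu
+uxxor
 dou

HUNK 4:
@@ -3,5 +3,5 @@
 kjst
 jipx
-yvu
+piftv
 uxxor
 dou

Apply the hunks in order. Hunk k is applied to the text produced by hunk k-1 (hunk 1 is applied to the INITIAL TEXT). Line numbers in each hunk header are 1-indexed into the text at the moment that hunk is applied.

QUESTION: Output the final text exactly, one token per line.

Answer: ahny
pjrw
kjst
jipx
piftv
uxxor
dou

Derivation:
Hunk 1: at line 3 remove [sgm] add [jipx,owcq,vlcp] -> 9 lines: ahny pjrw hnf homj jipx owcq vlcp mtta dou
Hunk 2: at line 1 remove [hnf,homj] add [kjst] -> 8 lines: ahny pjrw kjst jipx owcq vlcp mtta dou
Hunk 3: at line 4 remove [owcq,vlcp,mtta] add [yvu,uxxor] -> 7 lines: ahny pjrw kjst jipx yvu uxxor dou
Hunk 4: at line 3 remove [yvu] add [piftv] -> 7 lines: ahny pjrw kjst jipx piftv uxxor dou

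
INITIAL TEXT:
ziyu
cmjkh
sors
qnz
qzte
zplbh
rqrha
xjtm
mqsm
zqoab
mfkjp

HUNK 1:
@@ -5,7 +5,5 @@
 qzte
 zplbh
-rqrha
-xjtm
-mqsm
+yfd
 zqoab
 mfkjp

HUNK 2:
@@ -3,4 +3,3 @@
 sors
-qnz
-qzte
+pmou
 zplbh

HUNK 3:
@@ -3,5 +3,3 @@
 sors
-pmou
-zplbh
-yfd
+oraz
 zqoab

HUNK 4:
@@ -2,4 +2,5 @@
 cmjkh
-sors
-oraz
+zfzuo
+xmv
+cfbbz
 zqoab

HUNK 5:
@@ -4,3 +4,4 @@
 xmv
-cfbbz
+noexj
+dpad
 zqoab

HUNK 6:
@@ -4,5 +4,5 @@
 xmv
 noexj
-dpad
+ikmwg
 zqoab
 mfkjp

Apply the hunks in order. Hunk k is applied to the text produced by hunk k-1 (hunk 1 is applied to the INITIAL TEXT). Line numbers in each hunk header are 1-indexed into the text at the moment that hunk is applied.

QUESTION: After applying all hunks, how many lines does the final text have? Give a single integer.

Answer: 8

Derivation:
Hunk 1: at line 5 remove [rqrha,xjtm,mqsm] add [yfd] -> 9 lines: ziyu cmjkh sors qnz qzte zplbh yfd zqoab mfkjp
Hunk 2: at line 3 remove [qnz,qzte] add [pmou] -> 8 lines: ziyu cmjkh sors pmou zplbh yfd zqoab mfkjp
Hunk 3: at line 3 remove [pmou,zplbh,yfd] add [oraz] -> 6 lines: ziyu cmjkh sors oraz zqoab mfkjp
Hunk 4: at line 2 remove [sors,oraz] add [zfzuo,xmv,cfbbz] -> 7 lines: ziyu cmjkh zfzuo xmv cfbbz zqoab mfkjp
Hunk 5: at line 4 remove [cfbbz] add [noexj,dpad] -> 8 lines: ziyu cmjkh zfzuo xmv noexj dpad zqoab mfkjp
Hunk 6: at line 4 remove [dpad] add [ikmwg] -> 8 lines: ziyu cmjkh zfzuo xmv noexj ikmwg zqoab mfkjp
Final line count: 8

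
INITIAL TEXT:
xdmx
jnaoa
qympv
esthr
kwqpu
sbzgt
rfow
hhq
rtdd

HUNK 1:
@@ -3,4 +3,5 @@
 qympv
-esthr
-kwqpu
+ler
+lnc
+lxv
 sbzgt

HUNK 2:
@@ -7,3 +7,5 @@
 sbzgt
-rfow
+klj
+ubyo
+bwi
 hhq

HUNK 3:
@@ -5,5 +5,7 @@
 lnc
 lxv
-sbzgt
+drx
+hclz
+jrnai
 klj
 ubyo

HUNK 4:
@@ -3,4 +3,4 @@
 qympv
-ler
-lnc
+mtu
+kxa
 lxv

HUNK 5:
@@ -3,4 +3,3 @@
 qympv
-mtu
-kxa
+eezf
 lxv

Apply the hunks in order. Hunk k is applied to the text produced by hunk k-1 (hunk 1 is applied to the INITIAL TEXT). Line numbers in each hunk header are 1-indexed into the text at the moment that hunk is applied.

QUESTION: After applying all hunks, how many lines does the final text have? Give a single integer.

Hunk 1: at line 3 remove [esthr,kwqpu] add [ler,lnc,lxv] -> 10 lines: xdmx jnaoa qympv ler lnc lxv sbzgt rfow hhq rtdd
Hunk 2: at line 7 remove [rfow] add [klj,ubyo,bwi] -> 12 lines: xdmx jnaoa qympv ler lnc lxv sbzgt klj ubyo bwi hhq rtdd
Hunk 3: at line 5 remove [sbzgt] add [drx,hclz,jrnai] -> 14 lines: xdmx jnaoa qympv ler lnc lxv drx hclz jrnai klj ubyo bwi hhq rtdd
Hunk 4: at line 3 remove [ler,lnc] add [mtu,kxa] -> 14 lines: xdmx jnaoa qympv mtu kxa lxv drx hclz jrnai klj ubyo bwi hhq rtdd
Hunk 5: at line 3 remove [mtu,kxa] add [eezf] -> 13 lines: xdmx jnaoa qympv eezf lxv drx hclz jrnai klj ubyo bwi hhq rtdd
Final line count: 13

Answer: 13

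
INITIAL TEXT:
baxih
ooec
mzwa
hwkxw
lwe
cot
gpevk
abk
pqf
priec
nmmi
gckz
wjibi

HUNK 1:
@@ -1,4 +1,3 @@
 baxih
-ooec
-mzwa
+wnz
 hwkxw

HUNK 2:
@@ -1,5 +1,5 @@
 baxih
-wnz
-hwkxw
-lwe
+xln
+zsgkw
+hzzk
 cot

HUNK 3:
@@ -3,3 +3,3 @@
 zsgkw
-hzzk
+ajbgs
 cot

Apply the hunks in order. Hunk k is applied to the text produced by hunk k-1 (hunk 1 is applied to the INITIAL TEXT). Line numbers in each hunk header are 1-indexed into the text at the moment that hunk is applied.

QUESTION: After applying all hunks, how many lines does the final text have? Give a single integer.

Hunk 1: at line 1 remove [ooec,mzwa] add [wnz] -> 12 lines: baxih wnz hwkxw lwe cot gpevk abk pqf priec nmmi gckz wjibi
Hunk 2: at line 1 remove [wnz,hwkxw,lwe] add [xln,zsgkw,hzzk] -> 12 lines: baxih xln zsgkw hzzk cot gpevk abk pqf priec nmmi gckz wjibi
Hunk 3: at line 3 remove [hzzk] add [ajbgs] -> 12 lines: baxih xln zsgkw ajbgs cot gpevk abk pqf priec nmmi gckz wjibi
Final line count: 12

Answer: 12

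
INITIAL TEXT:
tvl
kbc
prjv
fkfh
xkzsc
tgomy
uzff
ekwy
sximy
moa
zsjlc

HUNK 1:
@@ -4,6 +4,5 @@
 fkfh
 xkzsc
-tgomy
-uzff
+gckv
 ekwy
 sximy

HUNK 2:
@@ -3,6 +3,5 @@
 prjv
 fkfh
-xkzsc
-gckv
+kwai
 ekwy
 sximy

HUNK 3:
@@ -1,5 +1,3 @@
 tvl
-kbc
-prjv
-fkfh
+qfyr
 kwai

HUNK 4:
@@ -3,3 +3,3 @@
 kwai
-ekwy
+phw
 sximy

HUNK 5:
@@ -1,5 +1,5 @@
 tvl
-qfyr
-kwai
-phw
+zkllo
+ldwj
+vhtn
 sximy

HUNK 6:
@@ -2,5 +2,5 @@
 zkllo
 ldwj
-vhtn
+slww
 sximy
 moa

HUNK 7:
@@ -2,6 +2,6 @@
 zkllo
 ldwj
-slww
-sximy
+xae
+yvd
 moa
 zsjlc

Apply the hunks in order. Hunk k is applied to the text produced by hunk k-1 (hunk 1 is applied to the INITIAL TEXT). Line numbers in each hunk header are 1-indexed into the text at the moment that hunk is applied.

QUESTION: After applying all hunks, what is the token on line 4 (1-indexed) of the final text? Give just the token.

Answer: xae

Derivation:
Hunk 1: at line 4 remove [tgomy,uzff] add [gckv] -> 10 lines: tvl kbc prjv fkfh xkzsc gckv ekwy sximy moa zsjlc
Hunk 2: at line 3 remove [xkzsc,gckv] add [kwai] -> 9 lines: tvl kbc prjv fkfh kwai ekwy sximy moa zsjlc
Hunk 3: at line 1 remove [kbc,prjv,fkfh] add [qfyr] -> 7 lines: tvl qfyr kwai ekwy sximy moa zsjlc
Hunk 4: at line 3 remove [ekwy] add [phw] -> 7 lines: tvl qfyr kwai phw sximy moa zsjlc
Hunk 5: at line 1 remove [qfyr,kwai,phw] add [zkllo,ldwj,vhtn] -> 7 lines: tvl zkllo ldwj vhtn sximy moa zsjlc
Hunk 6: at line 2 remove [vhtn] add [slww] -> 7 lines: tvl zkllo ldwj slww sximy moa zsjlc
Hunk 7: at line 2 remove [slww,sximy] add [xae,yvd] -> 7 lines: tvl zkllo ldwj xae yvd moa zsjlc
Final line 4: xae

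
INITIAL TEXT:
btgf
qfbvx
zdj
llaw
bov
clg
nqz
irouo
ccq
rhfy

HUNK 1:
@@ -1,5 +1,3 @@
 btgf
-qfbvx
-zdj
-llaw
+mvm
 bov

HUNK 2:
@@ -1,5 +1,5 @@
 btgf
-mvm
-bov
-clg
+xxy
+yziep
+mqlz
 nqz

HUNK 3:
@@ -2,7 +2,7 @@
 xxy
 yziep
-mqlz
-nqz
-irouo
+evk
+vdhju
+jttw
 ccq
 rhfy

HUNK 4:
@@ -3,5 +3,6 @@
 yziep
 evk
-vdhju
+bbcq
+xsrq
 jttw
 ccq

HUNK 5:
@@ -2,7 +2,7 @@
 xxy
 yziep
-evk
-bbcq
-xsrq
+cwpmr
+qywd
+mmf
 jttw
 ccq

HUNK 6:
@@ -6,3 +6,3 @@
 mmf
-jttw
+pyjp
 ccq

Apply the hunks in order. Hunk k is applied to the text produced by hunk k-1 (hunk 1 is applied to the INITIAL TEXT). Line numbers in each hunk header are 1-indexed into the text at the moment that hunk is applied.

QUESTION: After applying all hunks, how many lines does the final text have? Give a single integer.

Answer: 9

Derivation:
Hunk 1: at line 1 remove [qfbvx,zdj,llaw] add [mvm] -> 8 lines: btgf mvm bov clg nqz irouo ccq rhfy
Hunk 2: at line 1 remove [mvm,bov,clg] add [xxy,yziep,mqlz] -> 8 lines: btgf xxy yziep mqlz nqz irouo ccq rhfy
Hunk 3: at line 2 remove [mqlz,nqz,irouo] add [evk,vdhju,jttw] -> 8 lines: btgf xxy yziep evk vdhju jttw ccq rhfy
Hunk 4: at line 3 remove [vdhju] add [bbcq,xsrq] -> 9 lines: btgf xxy yziep evk bbcq xsrq jttw ccq rhfy
Hunk 5: at line 2 remove [evk,bbcq,xsrq] add [cwpmr,qywd,mmf] -> 9 lines: btgf xxy yziep cwpmr qywd mmf jttw ccq rhfy
Hunk 6: at line 6 remove [jttw] add [pyjp] -> 9 lines: btgf xxy yziep cwpmr qywd mmf pyjp ccq rhfy
Final line count: 9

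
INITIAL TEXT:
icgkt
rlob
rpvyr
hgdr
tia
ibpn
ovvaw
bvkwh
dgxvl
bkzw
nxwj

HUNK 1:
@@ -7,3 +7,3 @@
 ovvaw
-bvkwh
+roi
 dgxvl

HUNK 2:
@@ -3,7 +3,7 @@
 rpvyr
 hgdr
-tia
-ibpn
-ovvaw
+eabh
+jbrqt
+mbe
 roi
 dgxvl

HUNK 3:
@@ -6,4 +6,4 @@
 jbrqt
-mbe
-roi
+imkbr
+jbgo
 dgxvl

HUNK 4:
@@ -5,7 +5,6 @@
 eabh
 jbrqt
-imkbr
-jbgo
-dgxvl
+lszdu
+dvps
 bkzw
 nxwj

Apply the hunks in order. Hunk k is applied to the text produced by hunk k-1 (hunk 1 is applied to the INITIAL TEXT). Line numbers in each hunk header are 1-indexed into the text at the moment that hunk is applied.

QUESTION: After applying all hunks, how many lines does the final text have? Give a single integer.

Answer: 10

Derivation:
Hunk 1: at line 7 remove [bvkwh] add [roi] -> 11 lines: icgkt rlob rpvyr hgdr tia ibpn ovvaw roi dgxvl bkzw nxwj
Hunk 2: at line 3 remove [tia,ibpn,ovvaw] add [eabh,jbrqt,mbe] -> 11 lines: icgkt rlob rpvyr hgdr eabh jbrqt mbe roi dgxvl bkzw nxwj
Hunk 3: at line 6 remove [mbe,roi] add [imkbr,jbgo] -> 11 lines: icgkt rlob rpvyr hgdr eabh jbrqt imkbr jbgo dgxvl bkzw nxwj
Hunk 4: at line 5 remove [imkbr,jbgo,dgxvl] add [lszdu,dvps] -> 10 lines: icgkt rlob rpvyr hgdr eabh jbrqt lszdu dvps bkzw nxwj
Final line count: 10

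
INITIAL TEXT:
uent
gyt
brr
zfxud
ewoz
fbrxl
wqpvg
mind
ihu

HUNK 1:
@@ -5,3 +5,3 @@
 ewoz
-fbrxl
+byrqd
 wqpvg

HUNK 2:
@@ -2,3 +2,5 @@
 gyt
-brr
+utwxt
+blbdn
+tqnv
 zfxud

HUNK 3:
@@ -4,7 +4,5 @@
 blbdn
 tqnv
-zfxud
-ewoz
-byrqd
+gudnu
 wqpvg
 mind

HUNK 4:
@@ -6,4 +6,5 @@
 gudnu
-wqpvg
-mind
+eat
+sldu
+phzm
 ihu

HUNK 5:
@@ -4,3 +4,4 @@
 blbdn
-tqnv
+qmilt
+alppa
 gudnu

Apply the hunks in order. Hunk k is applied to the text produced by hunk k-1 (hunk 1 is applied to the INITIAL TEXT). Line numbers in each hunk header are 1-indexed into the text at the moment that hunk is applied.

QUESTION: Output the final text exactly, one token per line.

Answer: uent
gyt
utwxt
blbdn
qmilt
alppa
gudnu
eat
sldu
phzm
ihu

Derivation:
Hunk 1: at line 5 remove [fbrxl] add [byrqd] -> 9 lines: uent gyt brr zfxud ewoz byrqd wqpvg mind ihu
Hunk 2: at line 2 remove [brr] add [utwxt,blbdn,tqnv] -> 11 lines: uent gyt utwxt blbdn tqnv zfxud ewoz byrqd wqpvg mind ihu
Hunk 3: at line 4 remove [zfxud,ewoz,byrqd] add [gudnu] -> 9 lines: uent gyt utwxt blbdn tqnv gudnu wqpvg mind ihu
Hunk 4: at line 6 remove [wqpvg,mind] add [eat,sldu,phzm] -> 10 lines: uent gyt utwxt blbdn tqnv gudnu eat sldu phzm ihu
Hunk 5: at line 4 remove [tqnv] add [qmilt,alppa] -> 11 lines: uent gyt utwxt blbdn qmilt alppa gudnu eat sldu phzm ihu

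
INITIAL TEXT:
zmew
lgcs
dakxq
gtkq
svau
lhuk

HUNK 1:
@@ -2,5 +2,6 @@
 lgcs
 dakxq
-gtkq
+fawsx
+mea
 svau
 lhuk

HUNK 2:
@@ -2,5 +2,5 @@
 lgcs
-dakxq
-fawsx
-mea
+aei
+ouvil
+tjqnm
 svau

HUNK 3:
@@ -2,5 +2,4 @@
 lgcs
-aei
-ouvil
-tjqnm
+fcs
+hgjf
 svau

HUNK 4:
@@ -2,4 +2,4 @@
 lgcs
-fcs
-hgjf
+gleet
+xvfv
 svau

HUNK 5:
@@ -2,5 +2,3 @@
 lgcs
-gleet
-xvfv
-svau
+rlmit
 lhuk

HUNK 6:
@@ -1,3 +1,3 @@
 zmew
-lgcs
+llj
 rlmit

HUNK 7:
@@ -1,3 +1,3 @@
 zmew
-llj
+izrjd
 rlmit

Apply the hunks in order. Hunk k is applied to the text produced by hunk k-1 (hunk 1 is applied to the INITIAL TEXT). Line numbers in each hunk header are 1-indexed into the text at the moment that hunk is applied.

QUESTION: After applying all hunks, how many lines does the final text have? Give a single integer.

Answer: 4

Derivation:
Hunk 1: at line 2 remove [gtkq] add [fawsx,mea] -> 7 lines: zmew lgcs dakxq fawsx mea svau lhuk
Hunk 2: at line 2 remove [dakxq,fawsx,mea] add [aei,ouvil,tjqnm] -> 7 lines: zmew lgcs aei ouvil tjqnm svau lhuk
Hunk 3: at line 2 remove [aei,ouvil,tjqnm] add [fcs,hgjf] -> 6 lines: zmew lgcs fcs hgjf svau lhuk
Hunk 4: at line 2 remove [fcs,hgjf] add [gleet,xvfv] -> 6 lines: zmew lgcs gleet xvfv svau lhuk
Hunk 5: at line 2 remove [gleet,xvfv,svau] add [rlmit] -> 4 lines: zmew lgcs rlmit lhuk
Hunk 6: at line 1 remove [lgcs] add [llj] -> 4 lines: zmew llj rlmit lhuk
Hunk 7: at line 1 remove [llj] add [izrjd] -> 4 lines: zmew izrjd rlmit lhuk
Final line count: 4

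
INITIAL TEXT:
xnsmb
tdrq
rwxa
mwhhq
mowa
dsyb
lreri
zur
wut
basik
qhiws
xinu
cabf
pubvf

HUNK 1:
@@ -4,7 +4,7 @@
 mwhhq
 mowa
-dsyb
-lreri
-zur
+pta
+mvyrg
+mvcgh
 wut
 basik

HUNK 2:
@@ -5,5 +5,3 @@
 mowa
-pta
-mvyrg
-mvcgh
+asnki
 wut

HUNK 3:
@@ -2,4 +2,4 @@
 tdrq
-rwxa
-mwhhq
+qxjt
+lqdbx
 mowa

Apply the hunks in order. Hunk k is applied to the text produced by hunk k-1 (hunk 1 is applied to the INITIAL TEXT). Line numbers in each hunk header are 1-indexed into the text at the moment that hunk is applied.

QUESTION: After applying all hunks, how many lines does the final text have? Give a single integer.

Hunk 1: at line 4 remove [dsyb,lreri,zur] add [pta,mvyrg,mvcgh] -> 14 lines: xnsmb tdrq rwxa mwhhq mowa pta mvyrg mvcgh wut basik qhiws xinu cabf pubvf
Hunk 2: at line 5 remove [pta,mvyrg,mvcgh] add [asnki] -> 12 lines: xnsmb tdrq rwxa mwhhq mowa asnki wut basik qhiws xinu cabf pubvf
Hunk 3: at line 2 remove [rwxa,mwhhq] add [qxjt,lqdbx] -> 12 lines: xnsmb tdrq qxjt lqdbx mowa asnki wut basik qhiws xinu cabf pubvf
Final line count: 12

Answer: 12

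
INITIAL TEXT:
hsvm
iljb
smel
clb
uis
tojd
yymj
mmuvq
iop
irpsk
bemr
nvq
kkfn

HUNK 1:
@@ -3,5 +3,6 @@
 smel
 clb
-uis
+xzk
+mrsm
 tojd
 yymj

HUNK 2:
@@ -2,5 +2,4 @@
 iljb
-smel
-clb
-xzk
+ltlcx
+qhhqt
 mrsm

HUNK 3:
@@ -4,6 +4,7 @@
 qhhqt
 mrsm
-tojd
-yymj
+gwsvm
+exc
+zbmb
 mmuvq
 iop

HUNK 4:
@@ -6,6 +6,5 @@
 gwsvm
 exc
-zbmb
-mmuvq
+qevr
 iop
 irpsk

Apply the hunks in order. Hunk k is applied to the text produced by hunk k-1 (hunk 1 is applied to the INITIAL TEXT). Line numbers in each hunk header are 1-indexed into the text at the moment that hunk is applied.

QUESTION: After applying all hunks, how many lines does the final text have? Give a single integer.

Answer: 13

Derivation:
Hunk 1: at line 3 remove [uis] add [xzk,mrsm] -> 14 lines: hsvm iljb smel clb xzk mrsm tojd yymj mmuvq iop irpsk bemr nvq kkfn
Hunk 2: at line 2 remove [smel,clb,xzk] add [ltlcx,qhhqt] -> 13 lines: hsvm iljb ltlcx qhhqt mrsm tojd yymj mmuvq iop irpsk bemr nvq kkfn
Hunk 3: at line 4 remove [tojd,yymj] add [gwsvm,exc,zbmb] -> 14 lines: hsvm iljb ltlcx qhhqt mrsm gwsvm exc zbmb mmuvq iop irpsk bemr nvq kkfn
Hunk 4: at line 6 remove [zbmb,mmuvq] add [qevr] -> 13 lines: hsvm iljb ltlcx qhhqt mrsm gwsvm exc qevr iop irpsk bemr nvq kkfn
Final line count: 13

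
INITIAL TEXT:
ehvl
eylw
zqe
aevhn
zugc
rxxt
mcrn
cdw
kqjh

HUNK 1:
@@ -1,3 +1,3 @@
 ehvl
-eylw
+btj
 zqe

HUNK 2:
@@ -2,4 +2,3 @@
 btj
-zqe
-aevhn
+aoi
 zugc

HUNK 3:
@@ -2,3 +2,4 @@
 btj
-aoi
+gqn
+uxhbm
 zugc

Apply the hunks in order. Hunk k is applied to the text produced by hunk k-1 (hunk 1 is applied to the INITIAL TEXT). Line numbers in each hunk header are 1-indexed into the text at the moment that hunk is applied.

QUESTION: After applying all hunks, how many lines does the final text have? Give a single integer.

Hunk 1: at line 1 remove [eylw] add [btj] -> 9 lines: ehvl btj zqe aevhn zugc rxxt mcrn cdw kqjh
Hunk 2: at line 2 remove [zqe,aevhn] add [aoi] -> 8 lines: ehvl btj aoi zugc rxxt mcrn cdw kqjh
Hunk 3: at line 2 remove [aoi] add [gqn,uxhbm] -> 9 lines: ehvl btj gqn uxhbm zugc rxxt mcrn cdw kqjh
Final line count: 9

Answer: 9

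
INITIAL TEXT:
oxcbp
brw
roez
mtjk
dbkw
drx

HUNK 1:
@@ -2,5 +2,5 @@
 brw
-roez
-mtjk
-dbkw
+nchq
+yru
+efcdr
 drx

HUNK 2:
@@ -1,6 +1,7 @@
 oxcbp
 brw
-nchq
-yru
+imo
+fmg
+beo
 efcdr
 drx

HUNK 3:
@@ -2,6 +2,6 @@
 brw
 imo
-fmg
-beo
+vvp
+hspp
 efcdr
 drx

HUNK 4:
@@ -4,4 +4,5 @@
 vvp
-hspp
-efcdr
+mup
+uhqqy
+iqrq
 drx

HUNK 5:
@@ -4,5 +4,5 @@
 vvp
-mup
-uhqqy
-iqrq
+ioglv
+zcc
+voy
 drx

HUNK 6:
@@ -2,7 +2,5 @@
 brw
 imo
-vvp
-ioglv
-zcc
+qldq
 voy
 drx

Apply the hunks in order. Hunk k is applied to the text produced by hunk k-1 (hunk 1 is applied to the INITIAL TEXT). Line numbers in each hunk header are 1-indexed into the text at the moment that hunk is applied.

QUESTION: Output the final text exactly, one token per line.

Answer: oxcbp
brw
imo
qldq
voy
drx

Derivation:
Hunk 1: at line 2 remove [roez,mtjk,dbkw] add [nchq,yru,efcdr] -> 6 lines: oxcbp brw nchq yru efcdr drx
Hunk 2: at line 1 remove [nchq,yru] add [imo,fmg,beo] -> 7 lines: oxcbp brw imo fmg beo efcdr drx
Hunk 3: at line 2 remove [fmg,beo] add [vvp,hspp] -> 7 lines: oxcbp brw imo vvp hspp efcdr drx
Hunk 4: at line 4 remove [hspp,efcdr] add [mup,uhqqy,iqrq] -> 8 lines: oxcbp brw imo vvp mup uhqqy iqrq drx
Hunk 5: at line 4 remove [mup,uhqqy,iqrq] add [ioglv,zcc,voy] -> 8 lines: oxcbp brw imo vvp ioglv zcc voy drx
Hunk 6: at line 2 remove [vvp,ioglv,zcc] add [qldq] -> 6 lines: oxcbp brw imo qldq voy drx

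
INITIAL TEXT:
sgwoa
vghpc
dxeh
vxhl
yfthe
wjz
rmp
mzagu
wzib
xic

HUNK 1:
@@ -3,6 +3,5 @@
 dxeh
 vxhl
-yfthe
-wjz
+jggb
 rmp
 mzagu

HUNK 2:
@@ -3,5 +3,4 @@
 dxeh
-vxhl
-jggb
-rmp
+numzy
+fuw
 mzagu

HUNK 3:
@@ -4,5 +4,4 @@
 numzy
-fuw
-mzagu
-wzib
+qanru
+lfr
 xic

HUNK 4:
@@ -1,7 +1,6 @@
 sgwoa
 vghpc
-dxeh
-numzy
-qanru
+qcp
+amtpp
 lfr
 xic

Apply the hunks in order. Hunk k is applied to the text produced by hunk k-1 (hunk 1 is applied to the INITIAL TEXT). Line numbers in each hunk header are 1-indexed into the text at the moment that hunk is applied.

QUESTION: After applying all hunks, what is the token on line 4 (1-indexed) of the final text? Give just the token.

Hunk 1: at line 3 remove [yfthe,wjz] add [jggb] -> 9 lines: sgwoa vghpc dxeh vxhl jggb rmp mzagu wzib xic
Hunk 2: at line 3 remove [vxhl,jggb,rmp] add [numzy,fuw] -> 8 lines: sgwoa vghpc dxeh numzy fuw mzagu wzib xic
Hunk 3: at line 4 remove [fuw,mzagu,wzib] add [qanru,lfr] -> 7 lines: sgwoa vghpc dxeh numzy qanru lfr xic
Hunk 4: at line 1 remove [dxeh,numzy,qanru] add [qcp,amtpp] -> 6 lines: sgwoa vghpc qcp amtpp lfr xic
Final line 4: amtpp

Answer: amtpp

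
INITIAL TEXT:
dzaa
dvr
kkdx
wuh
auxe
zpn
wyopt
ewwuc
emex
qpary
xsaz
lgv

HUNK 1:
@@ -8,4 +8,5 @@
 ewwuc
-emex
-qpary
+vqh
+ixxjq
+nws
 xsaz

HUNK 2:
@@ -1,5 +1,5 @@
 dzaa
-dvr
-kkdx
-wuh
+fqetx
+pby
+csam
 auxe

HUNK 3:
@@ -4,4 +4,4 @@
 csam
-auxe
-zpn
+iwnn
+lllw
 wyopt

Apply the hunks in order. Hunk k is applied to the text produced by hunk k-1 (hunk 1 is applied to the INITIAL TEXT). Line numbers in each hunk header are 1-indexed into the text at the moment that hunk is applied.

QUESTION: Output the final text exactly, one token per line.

Hunk 1: at line 8 remove [emex,qpary] add [vqh,ixxjq,nws] -> 13 lines: dzaa dvr kkdx wuh auxe zpn wyopt ewwuc vqh ixxjq nws xsaz lgv
Hunk 2: at line 1 remove [dvr,kkdx,wuh] add [fqetx,pby,csam] -> 13 lines: dzaa fqetx pby csam auxe zpn wyopt ewwuc vqh ixxjq nws xsaz lgv
Hunk 3: at line 4 remove [auxe,zpn] add [iwnn,lllw] -> 13 lines: dzaa fqetx pby csam iwnn lllw wyopt ewwuc vqh ixxjq nws xsaz lgv

Answer: dzaa
fqetx
pby
csam
iwnn
lllw
wyopt
ewwuc
vqh
ixxjq
nws
xsaz
lgv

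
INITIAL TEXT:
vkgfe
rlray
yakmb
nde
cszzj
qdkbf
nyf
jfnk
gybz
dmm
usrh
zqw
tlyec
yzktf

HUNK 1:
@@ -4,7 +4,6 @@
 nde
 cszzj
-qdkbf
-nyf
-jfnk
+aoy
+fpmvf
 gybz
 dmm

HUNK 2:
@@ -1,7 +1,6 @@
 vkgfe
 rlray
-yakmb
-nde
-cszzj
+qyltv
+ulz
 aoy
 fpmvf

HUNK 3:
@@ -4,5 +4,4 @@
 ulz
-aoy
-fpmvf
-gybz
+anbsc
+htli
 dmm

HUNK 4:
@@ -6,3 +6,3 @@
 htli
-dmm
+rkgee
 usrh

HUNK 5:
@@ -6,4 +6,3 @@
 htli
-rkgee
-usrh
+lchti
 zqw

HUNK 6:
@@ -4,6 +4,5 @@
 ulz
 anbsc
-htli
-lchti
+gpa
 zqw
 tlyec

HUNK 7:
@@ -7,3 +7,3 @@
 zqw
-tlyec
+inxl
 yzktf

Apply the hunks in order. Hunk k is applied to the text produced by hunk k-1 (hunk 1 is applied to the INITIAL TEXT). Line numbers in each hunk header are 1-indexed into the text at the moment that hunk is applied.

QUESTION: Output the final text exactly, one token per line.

Hunk 1: at line 4 remove [qdkbf,nyf,jfnk] add [aoy,fpmvf] -> 13 lines: vkgfe rlray yakmb nde cszzj aoy fpmvf gybz dmm usrh zqw tlyec yzktf
Hunk 2: at line 1 remove [yakmb,nde,cszzj] add [qyltv,ulz] -> 12 lines: vkgfe rlray qyltv ulz aoy fpmvf gybz dmm usrh zqw tlyec yzktf
Hunk 3: at line 4 remove [aoy,fpmvf,gybz] add [anbsc,htli] -> 11 lines: vkgfe rlray qyltv ulz anbsc htli dmm usrh zqw tlyec yzktf
Hunk 4: at line 6 remove [dmm] add [rkgee] -> 11 lines: vkgfe rlray qyltv ulz anbsc htli rkgee usrh zqw tlyec yzktf
Hunk 5: at line 6 remove [rkgee,usrh] add [lchti] -> 10 lines: vkgfe rlray qyltv ulz anbsc htli lchti zqw tlyec yzktf
Hunk 6: at line 4 remove [htli,lchti] add [gpa] -> 9 lines: vkgfe rlray qyltv ulz anbsc gpa zqw tlyec yzktf
Hunk 7: at line 7 remove [tlyec] add [inxl] -> 9 lines: vkgfe rlray qyltv ulz anbsc gpa zqw inxl yzktf

Answer: vkgfe
rlray
qyltv
ulz
anbsc
gpa
zqw
inxl
yzktf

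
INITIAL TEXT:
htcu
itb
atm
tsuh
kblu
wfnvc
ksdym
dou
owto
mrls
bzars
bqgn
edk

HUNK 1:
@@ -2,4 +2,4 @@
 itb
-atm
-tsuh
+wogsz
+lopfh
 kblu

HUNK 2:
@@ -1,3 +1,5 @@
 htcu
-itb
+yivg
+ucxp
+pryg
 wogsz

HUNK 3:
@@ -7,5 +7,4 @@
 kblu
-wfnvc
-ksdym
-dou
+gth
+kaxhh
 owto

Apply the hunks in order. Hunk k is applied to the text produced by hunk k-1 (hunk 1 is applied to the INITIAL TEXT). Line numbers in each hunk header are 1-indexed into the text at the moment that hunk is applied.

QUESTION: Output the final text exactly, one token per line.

Answer: htcu
yivg
ucxp
pryg
wogsz
lopfh
kblu
gth
kaxhh
owto
mrls
bzars
bqgn
edk

Derivation:
Hunk 1: at line 2 remove [atm,tsuh] add [wogsz,lopfh] -> 13 lines: htcu itb wogsz lopfh kblu wfnvc ksdym dou owto mrls bzars bqgn edk
Hunk 2: at line 1 remove [itb] add [yivg,ucxp,pryg] -> 15 lines: htcu yivg ucxp pryg wogsz lopfh kblu wfnvc ksdym dou owto mrls bzars bqgn edk
Hunk 3: at line 7 remove [wfnvc,ksdym,dou] add [gth,kaxhh] -> 14 lines: htcu yivg ucxp pryg wogsz lopfh kblu gth kaxhh owto mrls bzars bqgn edk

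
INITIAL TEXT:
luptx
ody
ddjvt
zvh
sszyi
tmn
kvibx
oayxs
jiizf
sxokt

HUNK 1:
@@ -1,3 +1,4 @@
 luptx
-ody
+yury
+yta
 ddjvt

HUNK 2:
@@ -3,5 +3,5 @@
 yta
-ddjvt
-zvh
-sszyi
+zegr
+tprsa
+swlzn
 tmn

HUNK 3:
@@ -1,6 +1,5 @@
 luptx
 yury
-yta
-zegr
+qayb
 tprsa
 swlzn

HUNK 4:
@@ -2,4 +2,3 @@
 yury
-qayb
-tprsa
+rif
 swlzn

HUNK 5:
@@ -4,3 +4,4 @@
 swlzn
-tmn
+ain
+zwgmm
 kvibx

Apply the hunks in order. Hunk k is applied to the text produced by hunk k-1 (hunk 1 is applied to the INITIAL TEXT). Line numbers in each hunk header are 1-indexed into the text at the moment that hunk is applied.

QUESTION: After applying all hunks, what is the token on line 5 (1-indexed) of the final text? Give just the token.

Answer: ain

Derivation:
Hunk 1: at line 1 remove [ody] add [yury,yta] -> 11 lines: luptx yury yta ddjvt zvh sszyi tmn kvibx oayxs jiizf sxokt
Hunk 2: at line 3 remove [ddjvt,zvh,sszyi] add [zegr,tprsa,swlzn] -> 11 lines: luptx yury yta zegr tprsa swlzn tmn kvibx oayxs jiizf sxokt
Hunk 3: at line 1 remove [yta,zegr] add [qayb] -> 10 lines: luptx yury qayb tprsa swlzn tmn kvibx oayxs jiizf sxokt
Hunk 4: at line 2 remove [qayb,tprsa] add [rif] -> 9 lines: luptx yury rif swlzn tmn kvibx oayxs jiizf sxokt
Hunk 5: at line 4 remove [tmn] add [ain,zwgmm] -> 10 lines: luptx yury rif swlzn ain zwgmm kvibx oayxs jiizf sxokt
Final line 5: ain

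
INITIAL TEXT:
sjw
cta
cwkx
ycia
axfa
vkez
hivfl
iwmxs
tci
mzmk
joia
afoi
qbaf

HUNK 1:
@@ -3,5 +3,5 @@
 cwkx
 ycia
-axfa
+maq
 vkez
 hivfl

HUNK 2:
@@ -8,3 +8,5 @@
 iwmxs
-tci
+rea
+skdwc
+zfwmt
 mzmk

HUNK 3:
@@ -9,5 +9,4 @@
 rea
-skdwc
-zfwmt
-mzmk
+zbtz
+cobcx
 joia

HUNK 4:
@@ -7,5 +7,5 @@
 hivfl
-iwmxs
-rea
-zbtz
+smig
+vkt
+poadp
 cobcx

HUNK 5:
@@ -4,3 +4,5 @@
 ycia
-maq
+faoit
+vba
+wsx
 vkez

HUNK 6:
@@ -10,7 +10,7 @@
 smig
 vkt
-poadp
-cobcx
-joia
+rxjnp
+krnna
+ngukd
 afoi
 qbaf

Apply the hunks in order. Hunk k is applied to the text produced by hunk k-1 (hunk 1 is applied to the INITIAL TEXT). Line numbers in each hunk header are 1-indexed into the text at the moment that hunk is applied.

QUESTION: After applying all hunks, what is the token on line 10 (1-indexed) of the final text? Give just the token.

Answer: smig

Derivation:
Hunk 1: at line 3 remove [axfa] add [maq] -> 13 lines: sjw cta cwkx ycia maq vkez hivfl iwmxs tci mzmk joia afoi qbaf
Hunk 2: at line 8 remove [tci] add [rea,skdwc,zfwmt] -> 15 lines: sjw cta cwkx ycia maq vkez hivfl iwmxs rea skdwc zfwmt mzmk joia afoi qbaf
Hunk 3: at line 9 remove [skdwc,zfwmt,mzmk] add [zbtz,cobcx] -> 14 lines: sjw cta cwkx ycia maq vkez hivfl iwmxs rea zbtz cobcx joia afoi qbaf
Hunk 4: at line 7 remove [iwmxs,rea,zbtz] add [smig,vkt,poadp] -> 14 lines: sjw cta cwkx ycia maq vkez hivfl smig vkt poadp cobcx joia afoi qbaf
Hunk 5: at line 4 remove [maq] add [faoit,vba,wsx] -> 16 lines: sjw cta cwkx ycia faoit vba wsx vkez hivfl smig vkt poadp cobcx joia afoi qbaf
Hunk 6: at line 10 remove [poadp,cobcx,joia] add [rxjnp,krnna,ngukd] -> 16 lines: sjw cta cwkx ycia faoit vba wsx vkez hivfl smig vkt rxjnp krnna ngukd afoi qbaf
Final line 10: smig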